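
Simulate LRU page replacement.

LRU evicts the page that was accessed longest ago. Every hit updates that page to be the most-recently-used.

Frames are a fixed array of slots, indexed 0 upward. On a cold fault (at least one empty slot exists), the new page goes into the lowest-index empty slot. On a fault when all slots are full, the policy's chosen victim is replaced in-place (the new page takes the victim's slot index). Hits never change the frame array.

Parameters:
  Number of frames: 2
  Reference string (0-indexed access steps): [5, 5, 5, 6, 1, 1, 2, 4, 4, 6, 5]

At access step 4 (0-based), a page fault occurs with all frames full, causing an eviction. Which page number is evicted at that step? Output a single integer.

Step 0: ref 5 -> FAULT, frames=[5,-]
Step 1: ref 5 -> HIT, frames=[5,-]
Step 2: ref 5 -> HIT, frames=[5,-]
Step 3: ref 6 -> FAULT, frames=[5,6]
Step 4: ref 1 -> FAULT, evict 5, frames=[1,6]
At step 4: evicted page 5

Answer: 5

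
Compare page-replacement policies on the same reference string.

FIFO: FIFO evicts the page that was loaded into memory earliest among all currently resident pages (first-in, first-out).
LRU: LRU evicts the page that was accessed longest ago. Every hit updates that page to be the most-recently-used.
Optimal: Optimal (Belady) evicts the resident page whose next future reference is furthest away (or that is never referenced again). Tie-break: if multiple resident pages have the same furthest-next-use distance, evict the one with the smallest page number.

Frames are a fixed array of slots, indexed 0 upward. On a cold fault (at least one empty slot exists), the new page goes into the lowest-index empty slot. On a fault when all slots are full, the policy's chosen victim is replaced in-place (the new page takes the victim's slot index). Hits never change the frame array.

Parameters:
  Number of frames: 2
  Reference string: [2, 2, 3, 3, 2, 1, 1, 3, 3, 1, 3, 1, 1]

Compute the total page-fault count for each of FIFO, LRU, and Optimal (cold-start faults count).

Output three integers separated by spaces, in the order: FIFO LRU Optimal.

--- FIFO ---
  step 0: ref 2 -> FAULT, frames=[2,-] (faults so far: 1)
  step 1: ref 2 -> HIT, frames=[2,-] (faults so far: 1)
  step 2: ref 3 -> FAULT, frames=[2,3] (faults so far: 2)
  step 3: ref 3 -> HIT, frames=[2,3] (faults so far: 2)
  step 4: ref 2 -> HIT, frames=[2,3] (faults so far: 2)
  step 5: ref 1 -> FAULT, evict 2, frames=[1,3] (faults so far: 3)
  step 6: ref 1 -> HIT, frames=[1,3] (faults so far: 3)
  step 7: ref 3 -> HIT, frames=[1,3] (faults so far: 3)
  step 8: ref 3 -> HIT, frames=[1,3] (faults so far: 3)
  step 9: ref 1 -> HIT, frames=[1,3] (faults so far: 3)
  step 10: ref 3 -> HIT, frames=[1,3] (faults so far: 3)
  step 11: ref 1 -> HIT, frames=[1,3] (faults so far: 3)
  step 12: ref 1 -> HIT, frames=[1,3] (faults so far: 3)
  FIFO total faults: 3
--- LRU ---
  step 0: ref 2 -> FAULT, frames=[2,-] (faults so far: 1)
  step 1: ref 2 -> HIT, frames=[2,-] (faults so far: 1)
  step 2: ref 3 -> FAULT, frames=[2,3] (faults so far: 2)
  step 3: ref 3 -> HIT, frames=[2,3] (faults so far: 2)
  step 4: ref 2 -> HIT, frames=[2,3] (faults so far: 2)
  step 5: ref 1 -> FAULT, evict 3, frames=[2,1] (faults so far: 3)
  step 6: ref 1 -> HIT, frames=[2,1] (faults so far: 3)
  step 7: ref 3 -> FAULT, evict 2, frames=[3,1] (faults so far: 4)
  step 8: ref 3 -> HIT, frames=[3,1] (faults so far: 4)
  step 9: ref 1 -> HIT, frames=[3,1] (faults so far: 4)
  step 10: ref 3 -> HIT, frames=[3,1] (faults so far: 4)
  step 11: ref 1 -> HIT, frames=[3,1] (faults so far: 4)
  step 12: ref 1 -> HIT, frames=[3,1] (faults so far: 4)
  LRU total faults: 4
--- Optimal ---
  step 0: ref 2 -> FAULT, frames=[2,-] (faults so far: 1)
  step 1: ref 2 -> HIT, frames=[2,-] (faults so far: 1)
  step 2: ref 3 -> FAULT, frames=[2,3] (faults so far: 2)
  step 3: ref 3 -> HIT, frames=[2,3] (faults so far: 2)
  step 4: ref 2 -> HIT, frames=[2,3] (faults so far: 2)
  step 5: ref 1 -> FAULT, evict 2, frames=[1,3] (faults so far: 3)
  step 6: ref 1 -> HIT, frames=[1,3] (faults so far: 3)
  step 7: ref 3 -> HIT, frames=[1,3] (faults so far: 3)
  step 8: ref 3 -> HIT, frames=[1,3] (faults so far: 3)
  step 9: ref 1 -> HIT, frames=[1,3] (faults so far: 3)
  step 10: ref 3 -> HIT, frames=[1,3] (faults so far: 3)
  step 11: ref 1 -> HIT, frames=[1,3] (faults so far: 3)
  step 12: ref 1 -> HIT, frames=[1,3] (faults so far: 3)
  Optimal total faults: 3

Answer: 3 4 3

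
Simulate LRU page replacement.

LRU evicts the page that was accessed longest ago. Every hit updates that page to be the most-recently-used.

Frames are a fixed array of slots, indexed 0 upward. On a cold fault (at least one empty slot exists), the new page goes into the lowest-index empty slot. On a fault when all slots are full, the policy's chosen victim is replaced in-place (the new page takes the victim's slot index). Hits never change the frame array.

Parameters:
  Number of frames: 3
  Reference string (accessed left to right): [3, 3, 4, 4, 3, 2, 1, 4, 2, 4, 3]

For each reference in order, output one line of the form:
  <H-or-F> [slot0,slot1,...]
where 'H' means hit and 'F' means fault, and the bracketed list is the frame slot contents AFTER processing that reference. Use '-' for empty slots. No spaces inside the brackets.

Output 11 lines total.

F [3,-,-]
H [3,-,-]
F [3,4,-]
H [3,4,-]
H [3,4,-]
F [3,4,2]
F [3,1,2]
F [4,1,2]
H [4,1,2]
H [4,1,2]
F [4,3,2]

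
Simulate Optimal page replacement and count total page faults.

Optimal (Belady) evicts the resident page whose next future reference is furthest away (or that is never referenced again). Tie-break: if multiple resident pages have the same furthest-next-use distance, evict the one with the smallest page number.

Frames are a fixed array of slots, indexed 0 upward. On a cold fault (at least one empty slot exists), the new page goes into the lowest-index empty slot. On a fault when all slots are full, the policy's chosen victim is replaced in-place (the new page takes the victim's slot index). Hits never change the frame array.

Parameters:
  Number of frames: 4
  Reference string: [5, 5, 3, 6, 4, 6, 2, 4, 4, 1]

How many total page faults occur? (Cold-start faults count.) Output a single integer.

Answer: 6

Derivation:
Step 0: ref 5 → FAULT, frames=[5,-,-,-]
Step 1: ref 5 → HIT, frames=[5,-,-,-]
Step 2: ref 3 → FAULT, frames=[5,3,-,-]
Step 3: ref 6 → FAULT, frames=[5,3,6,-]
Step 4: ref 4 → FAULT, frames=[5,3,6,4]
Step 5: ref 6 → HIT, frames=[5,3,6,4]
Step 6: ref 2 → FAULT (evict 3), frames=[5,2,6,4]
Step 7: ref 4 → HIT, frames=[5,2,6,4]
Step 8: ref 4 → HIT, frames=[5,2,6,4]
Step 9: ref 1 → FAULT (evict 2), frames=[5,1,6,4]
Total faults: 6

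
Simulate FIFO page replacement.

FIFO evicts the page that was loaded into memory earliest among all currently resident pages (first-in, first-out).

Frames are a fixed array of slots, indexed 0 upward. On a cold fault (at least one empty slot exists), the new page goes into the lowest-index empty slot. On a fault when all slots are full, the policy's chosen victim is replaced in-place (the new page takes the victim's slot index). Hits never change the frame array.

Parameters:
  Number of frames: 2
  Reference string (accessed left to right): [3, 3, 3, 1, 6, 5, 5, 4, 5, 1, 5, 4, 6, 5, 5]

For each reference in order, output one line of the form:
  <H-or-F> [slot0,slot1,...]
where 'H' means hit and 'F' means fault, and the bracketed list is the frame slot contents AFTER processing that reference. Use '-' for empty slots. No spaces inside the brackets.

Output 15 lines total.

F [3,-]
H [3,-]
H [3,-]
F [3,1]
F [6,1]
F [6,5]
H [6,5]
F [4,5]
H [4,5]
F [4,1]
F [5,1]
F [5,4]
F [6,4]
F [6,5]
H [6,5]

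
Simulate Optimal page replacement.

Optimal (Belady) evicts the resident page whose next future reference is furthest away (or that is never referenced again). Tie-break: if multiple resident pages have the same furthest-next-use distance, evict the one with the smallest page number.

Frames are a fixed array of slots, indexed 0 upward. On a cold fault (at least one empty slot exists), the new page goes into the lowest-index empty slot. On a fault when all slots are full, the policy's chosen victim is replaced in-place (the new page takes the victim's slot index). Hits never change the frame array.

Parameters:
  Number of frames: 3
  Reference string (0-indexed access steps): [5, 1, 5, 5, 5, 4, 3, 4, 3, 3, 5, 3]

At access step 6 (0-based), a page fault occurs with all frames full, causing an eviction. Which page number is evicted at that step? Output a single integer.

Answer: 1

Derivation:
Step 0: ref 5 -> FAULT, frames=[5,-,-]
Step 1: ref 1 -> FAULT, frames=[5,1,-]
Step 2: ref 5 -> HIT, frames=[5,1,-]
Step 3: ref 5 -> HIT, frames=[5,1,-]
Step 4: ref 5 -> HIT, frames=[5,1,-]
Step 5: ref 4 -> FAULT, frames=[5,1,4]
Step 6: ref 3 -> FAULT, evict 1, frames=[5,3,4]
At step 6: evicted page 1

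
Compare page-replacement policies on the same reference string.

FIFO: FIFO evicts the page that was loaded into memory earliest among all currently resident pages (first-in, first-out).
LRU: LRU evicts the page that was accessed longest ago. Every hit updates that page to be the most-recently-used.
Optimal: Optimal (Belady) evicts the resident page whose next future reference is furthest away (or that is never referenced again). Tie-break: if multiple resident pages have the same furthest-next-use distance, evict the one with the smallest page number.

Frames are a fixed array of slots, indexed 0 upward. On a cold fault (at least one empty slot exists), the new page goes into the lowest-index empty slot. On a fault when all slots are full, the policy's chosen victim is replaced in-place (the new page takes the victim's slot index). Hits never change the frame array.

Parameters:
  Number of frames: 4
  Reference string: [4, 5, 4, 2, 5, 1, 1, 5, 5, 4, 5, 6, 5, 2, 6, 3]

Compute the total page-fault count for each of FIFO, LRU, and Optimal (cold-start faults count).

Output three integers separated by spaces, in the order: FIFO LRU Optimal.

Answer: 6 7 6

Derivation:
--- FIFO ---
  step 0: ref 4 -> FAULT, frames=[4,-,-,-] (faults so far: 1)
  step 1: ref 5 -> FAULT, frames=[4,5,-,-] (faults so far: 2)
  step 2: ref 4 -> HIT, frames=[4,5,-,-] (faults so far: 2)
  step 3: ref 2 -> FAULT, frames=[4,5,2,-] (faults so far: 3)
  step 4: ref 5 -> HIT, frames=[4,5,2,-] (faults so far: 3)
  step 5: ref 1 -> FAULT, frames=[4,5,2,1] (faults so far: 4)
  step 6: ref 1 -> HIT, frames=[4,5,2,1] (faults so far: 4)
  step 7: ref 5 -> HIT, frames=[4,5,2,1] (faults so far: 4)
  step 8: ref 5 -> HIT, frames=[4,5,2,1] (faults so far: 4)
  step 9: ref 4 -> HIT, frames=[4,5,2,1] (faults so far: 4)
  step 10: ref 5 -> HIT, frames=[4,5,2,1] (faults so far: 4)
  step 11: ref 6 -> FAULT, evict 4, frames=[6,5,2,1] (faults so far: 5)
  step 12: ref 5 -> HIT, frames=[6,5,2,1] (faults so far: 5)
  step 13: ref 2 -> HIT, frames=[6,5,2,1] (faults so far: 5)
  step 14: ref 6 -> HIT, frames=[6,5,2,1] (faults so far: 5)
  step 15: ref 3 -> FAULT, evict 5, frames=[6,3,2,1] (faults so far: 6)
  FIFO total faults: 6
--- LRU ---
  step 0: ref 4 -> FAULT, frames=[4,-,-,-] (faults so far: 1)
  step 1: ref 5 -> FAULT, frames=[4,5,-,-] (faults so far: 2)
  step 2: ref 4 -> HIT, frames=[4,5,-,-] (faults so far: 2)
  step 3: ref 2 -> FAULT, frames=[4,5,2,-] (faults so far: 3)
  step 4: ref 5 -> HIT, frames=[4,5,2,-] (faults so far: 3)
  step 5: ref 1 -> FAULT, frames=[4,5,2,1] (faults so far: 4)
  step 6: ref 1 -> HIT, frames=[4,5,2,1] (faults so far: 4)
  step 7: ref 5 -> HIT, frames=[4,5,2,1] (faults so far: 4)
  step 8: ref 5 -> HIT, frames=[4,5,2,1] (faults so far: 4)
  step 9: ref 4 -> HIT, frames=[4,5,2,1] (faults so far: 4)
  step 10: ref 5 -> HIT, frames=[4,5,2,1] (faults so far: 4)
  step 11: ref 6 -> FAULT, evict 2, frames=[4,5,6,1] (faults so far: 5)
  step 12: ref 5 -> HIT, frames=[4,5,6,1] (faults so far: 5)
  step 13: ref 2 -> FAULT, evict 1, frames=[4,5,6,2] (faults so far: 6)
  step 14: ref 6 -> HIT, frames=[4,5,6,2] (faults so far: 6)
  step 15: ref 3 -> FAULT, evict 4, frames=[3,5,6,2] (faults so far: 7)
  LRU total faults: 7
--- Optimal ---
  step 0: ref 4 -> FAULT, frames=[4,-,-,-] (faults so far: 1)
  step 1: ref 5 -> FAULT, frames=[4,5,-,-] (faults so far: 2)
  step 2: ref 4 -> HIT, frames=[4,5,-,-] (faults so far: 2)
  step 3: ref 2 -> FAULT, frames=[4,5,2,-] (faults so far: 3)
  step 4: ref 5 -> HIT, frames=[4,5,2,-] (faults so far: 3)
  step 5: ref 1 -> FAULT, frames=[4,5,2,1] (faults so far: 4)
  step 6: ref 1 -> HIT, frames=[4,5,2,1] (faults so far: 4)
  step 7: ref 5 -> HIT, frames=[4,5,2,1] (faults so far: 4)
  step 8: ref 5 -> HIT, frames=[4,5,2,1] (faults so far: 4)
  step 9: ref 4 -> HIT, frames=[4,5,2,1] (faults so far: 4)
  step 10: ref 5 -> HIT, frames=[4,5,2,1] (faults so far: 4)
  step 11: ref 6 -> FAULT, evict 1, frames=[4,5,2,6] (faults so far: 5)
  step 12: ref 5 -> HIT, frames=[4,5,2,6] (faults so far: 5)
  step 13: ref 2 -> HIT, frames=[4,5,2,6] (faults so far: 5)
  step 14: ref 6 -> HIT, frames=[4,5,2,6] (faults so far: 5)
  step 15: ref 3 -> FAULT, evict 2, frames=[4,5,3,6] (faults so far: 6)
  Optimal total faults: 6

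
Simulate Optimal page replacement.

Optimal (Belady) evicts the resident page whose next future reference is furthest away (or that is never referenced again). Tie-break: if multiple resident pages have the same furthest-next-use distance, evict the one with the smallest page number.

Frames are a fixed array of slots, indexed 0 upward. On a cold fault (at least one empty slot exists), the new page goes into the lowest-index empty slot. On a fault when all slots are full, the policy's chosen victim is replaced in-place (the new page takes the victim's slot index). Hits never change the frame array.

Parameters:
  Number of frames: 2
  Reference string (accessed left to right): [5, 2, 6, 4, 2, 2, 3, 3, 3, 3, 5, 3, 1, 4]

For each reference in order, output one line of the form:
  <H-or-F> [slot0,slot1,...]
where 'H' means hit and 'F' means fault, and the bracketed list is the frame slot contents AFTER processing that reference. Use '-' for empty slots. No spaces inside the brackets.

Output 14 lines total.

F [5,-]
F [5,2]
F [6,2]
F [4,2]
H [4,2]
H [4,2]
F [4,3]
H [4,3]
H [4,3]
H [4,3]
F [5,3]
H [5,3]
F [5,1]
F [5,4]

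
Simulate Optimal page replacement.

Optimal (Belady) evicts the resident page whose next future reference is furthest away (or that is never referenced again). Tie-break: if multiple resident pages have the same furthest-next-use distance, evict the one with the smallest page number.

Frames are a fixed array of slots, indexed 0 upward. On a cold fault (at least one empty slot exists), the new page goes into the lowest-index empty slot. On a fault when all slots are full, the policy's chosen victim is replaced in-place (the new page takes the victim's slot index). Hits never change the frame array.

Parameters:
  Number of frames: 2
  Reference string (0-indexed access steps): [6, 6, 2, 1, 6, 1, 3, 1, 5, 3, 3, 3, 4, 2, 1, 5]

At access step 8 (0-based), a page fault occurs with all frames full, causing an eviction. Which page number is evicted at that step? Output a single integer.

Answer: 1

Derivation:
Step 0: ref 6 -> FAULT, frames=[6,-]
Step 1: ref 6 -> HIT, frames=[6,-]
Step 2: ref 2 -> FAULT, frames=[6,2]
Step 3: ref 1 -> FAULT, evict 2, frames=[6,1]
Step 4: ref 6 -> HIT, frames=[6,1]
Step 5: ref 1 -> HIT, frames=[6,1]
Step 6: ref 3 -> FAULT, evict 6, frames=[3,1]
Step 7: ref 1 -> HIT, frames=[3,1]
Step 8: ref 5 -> FAULT, evict 1, frames=[3,5]
At step 8: evicted page 1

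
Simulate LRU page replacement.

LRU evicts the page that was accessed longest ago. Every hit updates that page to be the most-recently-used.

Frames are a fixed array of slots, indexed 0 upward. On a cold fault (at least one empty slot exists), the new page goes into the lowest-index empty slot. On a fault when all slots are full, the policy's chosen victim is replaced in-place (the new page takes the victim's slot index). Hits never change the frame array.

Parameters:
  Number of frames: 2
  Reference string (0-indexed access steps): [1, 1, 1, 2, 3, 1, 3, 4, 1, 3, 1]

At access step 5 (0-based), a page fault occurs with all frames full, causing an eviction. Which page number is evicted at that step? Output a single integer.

Answer: 2

Derivation:
Step 0: ref 1 -> FAULT, frames=[1,-]
Step 1: ref 1 -> HIT, frames=[1,-]
Step 2: ref 1 -> HIT, frames=[1,-]
Step 3: ref 2 -> FAULT, frames=[1,2]
Step 4: ref 3 -> FAULT, evict 1, frames=[3,2]
Step 5: ref 1 -> FAULT, evict 2, frames=[3,1]
At step 5: evicted page 2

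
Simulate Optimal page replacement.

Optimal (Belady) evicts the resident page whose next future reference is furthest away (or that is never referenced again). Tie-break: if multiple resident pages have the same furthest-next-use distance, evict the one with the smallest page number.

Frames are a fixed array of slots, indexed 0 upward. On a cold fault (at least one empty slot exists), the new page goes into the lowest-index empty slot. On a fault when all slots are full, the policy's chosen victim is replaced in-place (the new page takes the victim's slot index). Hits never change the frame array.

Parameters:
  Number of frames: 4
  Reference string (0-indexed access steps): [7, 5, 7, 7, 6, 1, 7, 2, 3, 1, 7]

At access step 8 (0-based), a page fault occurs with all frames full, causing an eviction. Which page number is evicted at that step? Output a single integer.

Answer: 2

Derivation:
Step 0: ref 7 -> FAULT, frames=[7,-,-,-]
Step 1: ref 5 -> FAULT, frames=[7,5,-,-]
Step 2: ref 7 -> HIT, frames=[7,5,-,-]
Step 3: ref 7 -> HIT, frames=[7,5,-,-]
Step 4: ref 6 -> FAULT, frames=[7,5,6,-]
Step 5: ref 1 -> FAULT, frames=[7,5,6,1]
Step 6: ref 7 -> HIT, frames=[7,5,6,1]
Step 7: ref 2 -> FAULT, evict 5, frames=[7,2,6,1]
Step 8: ref 3 -> FAULT, evict 2, frames=[7,3,6,1]
At step 8: evicted page 2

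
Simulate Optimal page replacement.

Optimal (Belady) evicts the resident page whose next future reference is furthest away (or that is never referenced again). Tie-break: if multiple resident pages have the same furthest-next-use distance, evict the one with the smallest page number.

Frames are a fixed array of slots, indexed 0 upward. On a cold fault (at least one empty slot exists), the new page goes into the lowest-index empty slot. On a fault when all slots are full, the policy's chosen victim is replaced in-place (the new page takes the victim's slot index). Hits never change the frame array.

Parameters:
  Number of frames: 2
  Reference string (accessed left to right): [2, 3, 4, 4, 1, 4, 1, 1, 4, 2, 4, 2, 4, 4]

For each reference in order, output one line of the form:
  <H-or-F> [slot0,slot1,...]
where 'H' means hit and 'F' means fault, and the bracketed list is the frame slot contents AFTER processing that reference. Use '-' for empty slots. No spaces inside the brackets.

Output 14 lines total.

F [2,-]
F [2,3]
F [2,4]
H [2,4]
F [1,4]
H [1,4]
H [1,4]
H [1,4]
H [1,4]
F [2,4]
H [2,4]
H [2,4]
H [2,4]
H [2,4]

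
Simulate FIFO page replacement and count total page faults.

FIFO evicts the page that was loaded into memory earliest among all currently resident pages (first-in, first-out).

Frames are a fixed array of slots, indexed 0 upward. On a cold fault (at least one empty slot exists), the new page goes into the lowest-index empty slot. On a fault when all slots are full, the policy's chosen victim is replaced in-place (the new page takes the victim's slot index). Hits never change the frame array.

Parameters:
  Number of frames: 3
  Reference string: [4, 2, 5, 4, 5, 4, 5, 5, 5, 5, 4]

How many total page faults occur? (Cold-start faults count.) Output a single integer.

Answer: 3

Derivation:
Step 0: ref 4 → FAULT, frames=[4,-,-]
Step 1: ref 2 → FAULT, frames=[4,2,-]
Step 2: ref 5 → FAULT, frames=[4,2,5]
Step 3: ref 4 → HIT, frames=[4,2,5]
Step 4: ref 5 → HIT, frames=[4,2,5]
Step 5: ref 4 → HIT, frames=[4,2,5]
Step 6: ref 5 → HIT, frames=[4,2,5]
Step 7: ref 5 → HIT, frames=[4,2,5]
Step 8: ref 5 → HIT, frames=[4,2,5]
Step 9: ref 5 → HIT, frames=[4,2,5]
Step 10: ref 4 → HIT, frames=[4,2,5]
Total faults: 3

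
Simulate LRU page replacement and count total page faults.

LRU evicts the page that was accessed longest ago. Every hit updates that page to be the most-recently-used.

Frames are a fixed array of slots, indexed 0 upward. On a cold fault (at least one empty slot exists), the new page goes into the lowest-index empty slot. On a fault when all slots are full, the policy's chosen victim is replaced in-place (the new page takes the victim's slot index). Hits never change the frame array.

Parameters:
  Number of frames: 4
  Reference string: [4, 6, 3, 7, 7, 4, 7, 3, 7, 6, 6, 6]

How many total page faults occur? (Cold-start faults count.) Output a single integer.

Answer: 4

Derivation:
Step 0: ref 4 → FAULT, frames=[4,-,-,-]
Step 1: ref 6 → FAULT, frames=[4,6,-,-]
Step 2: ref 3 → FAULT, frames=[4,6,3,-]
Step 3: ref 7 → FAULT, frames=[4,6,3,7]
Step 4: ref 7 → HIT, frames=[4,6,3,7]
Step 5: ref 4 → HIT, frames=[4,6,3,7]
Step 6: ref 7 → HIT, frames=[4,6,3,7]
Step 7: ref 3 → HIT, frames=[4,6,3,7]
Step 8: ref 7 → HIT, frames=[4,6,3,7]
Step 9: ref 6 → HIT, frames=[4,6,3,7]
Step 10: ref 6 → HIT, frames=[4,6,3,7]
Step 11: ref 6 → HIT, frames=[4,6,3,7]
Total faults: 4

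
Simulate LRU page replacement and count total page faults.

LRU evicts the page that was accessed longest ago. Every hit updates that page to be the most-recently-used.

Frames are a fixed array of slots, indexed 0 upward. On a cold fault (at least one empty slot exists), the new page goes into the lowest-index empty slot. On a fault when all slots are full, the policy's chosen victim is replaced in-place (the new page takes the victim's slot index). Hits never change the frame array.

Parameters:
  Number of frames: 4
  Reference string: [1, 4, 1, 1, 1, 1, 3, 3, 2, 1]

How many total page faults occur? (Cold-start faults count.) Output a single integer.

Answer: 4

Derivation:
Step 0: ref 1 → FAULT, frames=[1,-,-,-]
Step 1: ref 4 → FAULT, frames=[1,4,-,-]
Step 2: ref 1 → HIT, frames=[1,4,-,-]
Step 3: ref 1 → HIT, frames=[1,4,-,-]
Step 4: ref 1 → HIT, frames=[1,4,-,-]
Step 5: ref 1 → HIT, frames=[1,4,-,-]
Step 6: ref 3 → FAULT, frames=[1,4,3,-]
Step 7: ref 3 → HIT, frames=[1,4,3,-]
Step 8: ref 2 → FAULT, frames=[1,4,3,2]
Step 9: ref 1 → HIT, frames=[1,4,3,2]
Total faults: 4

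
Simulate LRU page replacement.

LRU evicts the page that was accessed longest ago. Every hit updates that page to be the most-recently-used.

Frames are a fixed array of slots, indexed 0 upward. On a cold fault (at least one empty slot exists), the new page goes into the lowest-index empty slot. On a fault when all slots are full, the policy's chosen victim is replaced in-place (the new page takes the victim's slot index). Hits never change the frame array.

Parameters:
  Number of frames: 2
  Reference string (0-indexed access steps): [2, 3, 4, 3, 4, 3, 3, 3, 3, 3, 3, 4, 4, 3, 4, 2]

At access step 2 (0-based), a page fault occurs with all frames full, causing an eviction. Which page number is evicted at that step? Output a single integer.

Answer: 2

Derivation:
Step 0: ref 2 -> FAULT, frames=[2,-]
Step 1: ref 3 -> FAULT, frames=[2,3]
Step 2: ref 4 -> FAULT, evict 2, frames=[4,3]
At step 2: evicted page 2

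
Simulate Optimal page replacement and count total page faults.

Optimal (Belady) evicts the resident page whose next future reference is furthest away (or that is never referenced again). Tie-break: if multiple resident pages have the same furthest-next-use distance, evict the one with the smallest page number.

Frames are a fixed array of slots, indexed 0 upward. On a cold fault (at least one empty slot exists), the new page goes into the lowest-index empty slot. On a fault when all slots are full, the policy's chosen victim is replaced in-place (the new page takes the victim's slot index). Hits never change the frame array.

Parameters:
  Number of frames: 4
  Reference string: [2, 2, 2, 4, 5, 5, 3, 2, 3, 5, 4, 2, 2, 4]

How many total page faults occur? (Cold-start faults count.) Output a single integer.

Step 0: ref 2 → FAULT, frames=[2,-,-,-]
Step 1: ref 2 → HIT, frames=[2,-,-,-]
Step 2: ref 2 → HIT, frames=[2,-,-,-]
Step 3: ref 4 → FAULT, frames=[2,4,-,-]
Step 4: ref 5 → FAULT, frames=[2,4,5,-]
Step 5: ref 5 → HIT, frames=[2,4,5,-]
Step 6: ref 3 → FAULT, frames=[2,4,5,3]
Step 7: ref 2 → HIT, frames=[2,4,5,3]
Step 8: ref 3 → HIT, frames=[2,4,5,3]
Step 9: ref 5 → HIT, frames=[2,4,5,3]
Step 10: ref 4 → HIT, frames=[2,4,5,3]
Step 11: ref 2 → HIT, frames=[2,4,5,3]
Step 12: ref 2 → HIT, frames=[2,4,5,3]
Step 13: ref 4 → HIT, frames=[2,4,5,3]
Total faults: 4

Answer: 4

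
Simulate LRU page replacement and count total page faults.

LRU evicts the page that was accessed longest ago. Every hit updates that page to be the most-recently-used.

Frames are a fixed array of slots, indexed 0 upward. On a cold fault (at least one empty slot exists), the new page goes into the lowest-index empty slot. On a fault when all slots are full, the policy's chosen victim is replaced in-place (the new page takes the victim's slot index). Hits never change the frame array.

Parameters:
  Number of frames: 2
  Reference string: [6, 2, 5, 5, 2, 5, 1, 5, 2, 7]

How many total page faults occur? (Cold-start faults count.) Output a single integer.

Answer: 6

Derivation:
Step 0: ref 6 → FAULT, frames=[6,-]
Step 1: ref 2 → FAULT, frames=[6,2]
Step 2: ref 5 → FAULT (evict 6), frames=[5,2]
Step 3: ref 5 → HIT, frames=[5,2]
Step 4: ref 2 → HIT, frames=[5,2]
Step 5: ref 5 → HIT, frames=[5,2]
Step 6: ref 1 → FAULT (evict 2), frames=[5,1]
Step 7: ref 5 → HIT, frames=[5,1]
Step 8: ref 2 → FAULT (evict 1), frames=[5,2]
Step 9: ref 7 → FAULT (evict 5), frames=[7,2]
Total faults: 6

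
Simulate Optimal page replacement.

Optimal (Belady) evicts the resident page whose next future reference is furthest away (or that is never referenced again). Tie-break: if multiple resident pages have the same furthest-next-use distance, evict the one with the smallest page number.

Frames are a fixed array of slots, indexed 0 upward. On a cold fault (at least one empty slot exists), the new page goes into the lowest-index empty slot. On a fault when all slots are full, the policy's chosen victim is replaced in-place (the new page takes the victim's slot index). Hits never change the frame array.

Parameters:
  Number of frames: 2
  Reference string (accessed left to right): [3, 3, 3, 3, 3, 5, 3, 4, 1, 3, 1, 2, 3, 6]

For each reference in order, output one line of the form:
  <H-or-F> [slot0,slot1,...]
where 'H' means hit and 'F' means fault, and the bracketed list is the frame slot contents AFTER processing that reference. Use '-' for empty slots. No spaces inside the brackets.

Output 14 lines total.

F [3,-]
H [3,-]
H [3,-]
H [3,-]
H [3,-]
F [3,5]
H [3,5]
F [3,4]
F [3,1]
H [3,1]
H [3,1]
F [3,2]
H [3,2]
F [3,6]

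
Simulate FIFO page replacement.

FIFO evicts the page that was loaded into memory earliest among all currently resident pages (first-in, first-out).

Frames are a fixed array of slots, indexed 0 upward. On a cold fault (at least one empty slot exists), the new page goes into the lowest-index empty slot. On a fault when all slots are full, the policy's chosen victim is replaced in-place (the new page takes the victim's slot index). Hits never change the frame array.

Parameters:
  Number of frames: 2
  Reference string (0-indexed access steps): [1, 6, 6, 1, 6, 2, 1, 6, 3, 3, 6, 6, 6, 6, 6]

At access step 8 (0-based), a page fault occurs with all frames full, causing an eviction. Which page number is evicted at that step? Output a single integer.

Answer: 1

Derivation:
Step 0: ref 1 -> FAULT, frames=[1,-]
Step 1: ref 6 -> FAULT, frames=[1,6]
Step 2: ref 6 -> HIT, frames=[1,6]
Step 3: ref 1 -> HIT, frames=[1,6]
Step 4: ref 6 -> HIT, frames=[1,6]
Step 5: ref 2 -> FAULT, evict 1, frames=[2,6]
Step 6: ref 1 -> FAULT, evict 6, frames=[2,1]
Step 7: ref 6 -> FAULT, evict 2, frames=[6,1]
Step 8: ref 3 -> FAULT, evict 1, frames=[6,3]
At step 8: evicted page 1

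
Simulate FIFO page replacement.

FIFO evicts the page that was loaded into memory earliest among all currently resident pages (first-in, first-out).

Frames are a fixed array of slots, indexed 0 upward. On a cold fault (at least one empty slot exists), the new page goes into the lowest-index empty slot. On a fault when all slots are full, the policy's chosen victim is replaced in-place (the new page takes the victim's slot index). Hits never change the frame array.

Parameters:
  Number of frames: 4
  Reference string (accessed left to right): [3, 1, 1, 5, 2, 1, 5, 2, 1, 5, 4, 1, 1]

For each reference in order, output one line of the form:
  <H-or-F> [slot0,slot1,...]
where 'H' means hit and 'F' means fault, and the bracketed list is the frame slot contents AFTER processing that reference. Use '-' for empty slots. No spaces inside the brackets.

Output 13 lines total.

F [3,-,-,-]
F [3,1,-,-]
H [3,1,-,-]
F [3,1,5,-]
F [3,1,5,2]
H [3,1,5,2]
H [3,1,5,2]
H [3,1,5,2]
H [3,1,5,2]
H [3,1,5,2]
F [4,1,5,2]
H [4,1,5,2]
H [4,1,5,2]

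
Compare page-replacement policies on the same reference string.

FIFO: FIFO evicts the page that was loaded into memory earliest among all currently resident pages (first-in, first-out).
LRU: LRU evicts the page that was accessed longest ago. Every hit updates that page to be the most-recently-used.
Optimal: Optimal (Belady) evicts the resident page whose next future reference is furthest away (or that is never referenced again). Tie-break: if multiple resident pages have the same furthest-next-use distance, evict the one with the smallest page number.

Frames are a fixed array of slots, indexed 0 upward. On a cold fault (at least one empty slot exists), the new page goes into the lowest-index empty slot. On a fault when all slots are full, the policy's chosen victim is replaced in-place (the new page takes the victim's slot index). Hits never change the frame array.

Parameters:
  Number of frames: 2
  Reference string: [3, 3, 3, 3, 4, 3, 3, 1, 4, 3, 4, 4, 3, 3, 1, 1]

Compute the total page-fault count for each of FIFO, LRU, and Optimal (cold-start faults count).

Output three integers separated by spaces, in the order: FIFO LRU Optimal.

--- FIFO ---
  step 0: ref 3 -> FAULT, frames=[3,-] (faults so far: 1)
  step 1: ref 3 -> HIT, frames=[3,-] (faults so far: 1)
  step 2: ref 3 -> HIT, frames=[3,-] (faults so far: 1)
  step 3: ref 3 -> HIT, frames=[3,-] (faults so far: 1)
  step 4: ref 4 -> FAULT, frames=[3,4] (faults so far: 2)
  step 5: ref 3 -> HIT, frames=[3,4] (faults so far: 2)
  step 6: ref 3 -> HIT, frames=[3,4] (faults so far: 2)
  step 7: ref 1 -> FAULT, evict 3, frames=[1,4] (faults so far: 3)
  step 8: ref 4 -> HIT, frames=[1,4] (faults so far: 3)
  step 9: ref 3 -> FAULT, evict 4, frames=[1,3] (faults so far: 4)
  step 10: ref 4 -> FAULT, evict 1, frames=[4,3] (faults so far: 5)
  step 11: ref 4 -> HIT, frames=[4,3] (faults so far: 5)
  step 12: ref 3 -> HIT, frames=[4,3] (faults so far: 5)
  step 13: ref 3 -> HIT, frames=[4,3] (faults so far: 5)
  step 14: ref 1 -> FAULT, evict 3, frames=[4,1] (faults so far: 6)
  step 15: ref 1 -> HIT, frames=[4,1] (faults so far: 6)
  FIFO total faults: 6
--- LRU ---
  step 0: ref 3 -> FAULT, frames=[3,-] (faults so far: 1)
  step 1: ref 3 -> HIT, frames=[3,-] (faults so far: 1)
  step 2: ref 3 -> HIT, frames=[3,-] (faults so far: 1)
  step 3: ref 3 -> HIT, frames=[3,-] (faults so far: 1)
  step 4: ref 4 -> FAULT, frames=[3,4] (faults so far: 2)
  step 5: ref 3 -> HIT, frames=[3,4] (faults so far: 2)
  step 6: ref 3 -> HIT, frames=[3,4] (faults so far: 2)
  step 7: ref 1 -> FAULT, evict 4, frames=[3,1] (faults so far: 3)
  step 8: ref 4 -> FAULT, evict 3, frames=[4,1] (faults so far: 4)
  step 9: ref 3 -> FAULT, evict 1, frames=[4,3] (faults so far: 5)
  step 10: ref 4 -> HIT, frames=[4,3] (faults so far: 5)
  step 11: ref 4 -> HIT, frames=[4,3] (faults so far: 5)
  step 12: ref 3 -> HIT, frames=[4,3] (faults so far: 5)
  step 13: ref 3 -> HIT, frames=[4,3] (faults so far: 5)
  step 14: ref 1 -> FAULT, evict 4, frames=[1,3] (faults so far: 6)
  step 15: ref 1 -> HIT, frames=[1,3] (faults so far: 6)
  LRU total faults: 6
--- Optimal ---
  step 0: ref 3 -> FAULT, frames=[3,-] (faults so far: 1)
  step 1: ref 3 -> HIT, frames=[3,-] (faults so far: 1)
  step 2: ref 3 -> HIT, frames=[3,-] (faults so far: 1)
  step 3: ref 3 -> HIT, frames=[3,-] (faults so far: 1)
  step 4: ref 4 -> FAULT, frames=[3,4] (faults so far: 2)
  step 5: ref 3 -> HIT, frames=[3,4] (faults so far: 2)
  step 6: ref 3 -> HIT, frames=[3,4] (faults so far: 2)
  step 7: ref 1 -> FAULT, evict 3, frames=[1,4] (faults so far: 3)
  step 8: ref 4 -> HIT, frames=[1,4] (faults so far: 3)
  step 9: ref 3 -> FAULT, evict 1, frames=[3,4] (faults so far: 4)
  step 10: ref 4 -> HIT, frames=[3,4] (faults so far: 4)
  step 11: ref 4 -> HIT, frames=[3,4] (faults so far: 4)
  step 12: ref 3 -> HIT, frames=[3,4] (faults so far: 4)
  step 13: ref 3 -> HIT, frames=[3,4] (faults so far: 4)
  step 14: ref 1 -> FAULT, evict 3, frames=[1,4] (faults so far: 5)
  step 15: ref 1 -> HIT, frames=[1,4] (faults so far: 5)
  Optimal total faults: 5

Answer: 6 6 5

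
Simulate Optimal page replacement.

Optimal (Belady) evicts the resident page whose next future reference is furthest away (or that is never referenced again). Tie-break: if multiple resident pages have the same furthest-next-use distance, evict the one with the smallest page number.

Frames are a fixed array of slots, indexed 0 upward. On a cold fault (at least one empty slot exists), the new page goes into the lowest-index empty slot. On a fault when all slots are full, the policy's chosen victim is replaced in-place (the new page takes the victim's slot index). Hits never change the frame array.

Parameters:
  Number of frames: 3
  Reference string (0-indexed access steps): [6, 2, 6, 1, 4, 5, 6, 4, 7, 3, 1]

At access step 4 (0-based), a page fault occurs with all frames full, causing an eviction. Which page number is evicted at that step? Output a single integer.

Answer: 2

Derivation:
Step 0: ref 6 -> FAULT, frames=[6,-,-]
Step 1: ref 2 -> FAULT, frames=[6,2,-]
Step 2: ref 6 -> HIT, frames=[6,2,-]
Step 3: ref 1 -> FAULT, frames=[6,2,1]
Step 4: ref 4 -> FAULT, evict 2, frames=[6,4,1]
At step 4: evicted page 2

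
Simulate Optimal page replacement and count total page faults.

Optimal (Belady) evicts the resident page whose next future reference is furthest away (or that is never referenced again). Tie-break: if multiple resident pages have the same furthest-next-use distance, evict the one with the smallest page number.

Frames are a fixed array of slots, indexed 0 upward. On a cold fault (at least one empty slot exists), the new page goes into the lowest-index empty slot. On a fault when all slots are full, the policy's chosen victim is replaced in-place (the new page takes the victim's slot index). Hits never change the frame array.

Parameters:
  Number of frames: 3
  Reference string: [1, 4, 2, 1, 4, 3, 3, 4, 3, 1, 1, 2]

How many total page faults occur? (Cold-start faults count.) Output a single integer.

Answer: 5

Derivation:
Step 0: ref 1 → FAULT, frames=[1,-,-]
Step 1: ref 4 → FAULT, frames=[1,4,-]
Step 2: ref 2 → FAULT, frames=[1,4,2]
Step 3: ref 1 → HIT, frames=[1,4,2]
Step 4: ref 4 → HIT, frames=[1,4,2]
Step 5: ref 3 → FAULT (evict 2), frames=[1,4,3]
Step 6: ref 3 → HIT, frames=[1,4,3]
Step 7: ref 4 → HIT, frames=[1,4,3]
Step 8: ref 3 → HIT, frames=[1,4,3]
Step 9: ref 1 → HIT, frames=[1,4,3]
Step 10: ref 1 → HIT, frames=[1,4,3]
Step 11: ref 2 → FAULT (evict 1), frames=[2,4,3]
Total faults: 5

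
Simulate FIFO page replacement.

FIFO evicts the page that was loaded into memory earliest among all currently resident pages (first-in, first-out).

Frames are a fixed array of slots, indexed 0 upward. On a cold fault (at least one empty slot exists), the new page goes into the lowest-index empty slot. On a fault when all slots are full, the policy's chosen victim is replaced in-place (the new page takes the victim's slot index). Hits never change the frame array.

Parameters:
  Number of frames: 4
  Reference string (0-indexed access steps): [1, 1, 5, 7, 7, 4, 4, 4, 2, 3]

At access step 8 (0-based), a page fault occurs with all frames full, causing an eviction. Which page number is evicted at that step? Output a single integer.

Step 0: ref 1 -> FAULT, frames=[1,-,-,-]
Step 1: ref 1 -> HIT, frames=[1,-,-,-]
Step 2: ref 5 -> FAULT, frames=[1,5,-,-]
Step 3: ref 7 -> FAULT, frames=[1,5,7,-]
Step 4: ref 7 -> HIT, frames=[1,5,7,-]
Step 5: ref 4 -> FAULT, frames=[1,5,7,4]
Step 6: ref 4 -> HIT, frames=[1,5,7,4]
Step 7: ref 4 -> HIT, frames=[1,5,7,4]
Step 8: ref 2 -> FAULT, evict 1, frames=[2,5,7,4]
At step 8: evicted page 1

Answer: 1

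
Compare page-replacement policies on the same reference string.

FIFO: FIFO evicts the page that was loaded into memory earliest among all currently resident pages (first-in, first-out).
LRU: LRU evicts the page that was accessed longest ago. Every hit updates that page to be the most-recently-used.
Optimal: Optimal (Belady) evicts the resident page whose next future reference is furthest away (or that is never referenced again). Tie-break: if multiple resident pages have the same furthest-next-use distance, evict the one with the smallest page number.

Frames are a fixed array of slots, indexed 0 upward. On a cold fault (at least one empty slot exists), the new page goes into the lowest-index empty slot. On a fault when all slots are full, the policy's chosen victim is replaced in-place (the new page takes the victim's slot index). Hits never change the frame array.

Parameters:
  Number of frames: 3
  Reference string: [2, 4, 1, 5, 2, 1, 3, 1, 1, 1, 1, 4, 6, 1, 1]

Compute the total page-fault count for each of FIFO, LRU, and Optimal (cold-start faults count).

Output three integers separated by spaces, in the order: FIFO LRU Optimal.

Answer: 9 8 7

Derivation:
--- FIFO ---
  step 0: ref 2 -> FAULT, frames=[2,-,-] (faults so far: 1)
  step 1: ref 4 -> FAULT, frames=[2,4,-] (faults so far: 2)
  step 2: ref 1 -> FAULT, frames=[2,4,1] (faults so far: 3)
  step 3: ref 5 -> FAULT, evict 2, frames=[5,4,1] (faults so far: 4)
  step 4: ref 2 -> FAULT, evict 4, frames=[5,2,1] (faults so far: 5)
  step 5: ref 1 -> HIT, frames=[5,2,1] (faults so far: 5)
  step 6: ref 3 -> FAULT, evict 1, frames=[5,2,3] (faults so far: 6)
  step 7: ref 1 -> FAULT, evict 5, frames=[1,2,3] (faults so far: 7)
  step 8: ref 1 -> HIT, frames=[1,2,3] (faults so far: 7)
  step 9: ref 1 -> HIT, frames=[1,2,3] (faults so far: 7)
  step 10: ref 1 -> HIT, frames=[1,2,3] (faults so far: 7)
  step 11: ref 4 -> FAULT, evict 2, frames=[1,4,3] (faults so far: 8)
  step 12: ref 6 -> FAULT, evict 3, frames=[1,4,6] (faults so far: 9)
  step 13: ref 1 -> HIT, frames=[1,4,6] (faults so far: 9)
  step 14: ref 1 -> HIT, frames=[1,4,6] (faults so far: 9)
  FIFO total faults: 9
--- LRU ---
  step 0: ref 2 -> FAULT, frames=[2,-,-] (faults so far: 1)
  step 1: ref 4 -> FAULT, frames=[2,4,-] (faults so far: 2)
  step 2: ref 1 -> FAULT, frames=[2,4,1] (faults so far: 3)
  step 3: ref 5 -> FAULT, evict 2, frames=[5,4,1] (faults so far: 4)
  step 4: ref 2 -> FAULT, evict 4, frames=[5,2,1] (faults so far: 5)
  step 5: ref 1 -> HIT, frames=[5,2,1] (faults so far: 5)
  step 6: ref 3 -> FAULT, evict 5, frames=[3,2,1] (faults so far: 6)
  step 7: ref 1 -> HIT, frames=[3,2,1] (faults so far: 6)
  step 8: ref 1 -> HIT, frames=[3,2,1] (faults so far: 6)
  step 9: ref 1 -> HIT, frames=[3,2,1] (faults so far: 6)
  step 10: ref 1 -> HIT, frames=[3,2,1] (faults so far: 6)
  step 11: ref 4 -> FAULT, evict 2, frames=[3,4,1] (faults so far: 7)
  step 12: ref 6 -> FAULT, evict 3, frames=[6,4,1] (faults so far: 8)
  step 13: ref 1 -> HIT, frames=[6,4,1] (faults so far: 8)
  step 14: ref 1 -> HIT, frames=[6,4,1] (faults so far: 8)
  LRU total faults: 8
--- Optimal ---
  step 0: ref 2 -> FAULT, frames=[2,-,-] (faults so far: 1)
  step 1: ref 4 -> FAULT, frames=[2,4,-] (faults so far: 2)
  step 2: ref 1 -> FAULT, frames=[2,4,1] (faults so far: 3)
  step 3: ref 5 -> FAULT, evict 4, frames=[2,5,1] (faults so far: 4)
  step 4: ref 2 -> HIT, frames=[2,5,1] (faults so far: 4)
  step 5: ref 1 -> HIT, frames=[2,5,1] (faults so far: 4)
  step 6: ref 3 -> FAULT, evict 2, frames=[3,5,1] (faults so far: 5)
  step 7: ref 1 -> HIT, frames=[3,5,1] (faults so far: 5)
  step 8: ref 1 -> HIT, frames=[3,5,1] (faults so far: 5)
  step 9: ref 1 -> HIT, frames=[3,5,1] (faults so far: 5)
  step 10: ref 1 -> HIT, frames=[3,5,1] (faults so far: 5)
  step 11: ref 4 -> FAULT, evict 3, frames=[4,5,1] (faults so far: 6)
  step 12: ref 6 -> FAULT, evict 4, frames=[6,5,1] (faults so far: 7)
  step 13: ref 1 -> HIT, frames=[6,5,1] (faults so far: 7)
  step 14: ref 1 -> HIT, frames=[6,5,1] (faults so far: 7)
  Optimal total faults: 7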